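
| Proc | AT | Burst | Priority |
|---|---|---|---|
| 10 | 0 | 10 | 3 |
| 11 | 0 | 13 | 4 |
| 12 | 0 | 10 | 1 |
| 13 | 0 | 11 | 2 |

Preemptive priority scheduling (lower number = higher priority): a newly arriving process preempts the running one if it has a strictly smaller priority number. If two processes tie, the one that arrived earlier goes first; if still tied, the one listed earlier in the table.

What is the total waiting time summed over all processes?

62

Gantt: | 12 0-10 | 13 10-21 | 10 21-31 | 11 31-44 |
Completion: 10=31  11=44  12=10  13=21
Turnaround (C−A): 10=31  11=44  12=10  13=21
Waiting = turnaround − burst: 10=21, 11=31, 12=0, 13=10
Total waiting = 21 + 31 + 0 + 10 = 62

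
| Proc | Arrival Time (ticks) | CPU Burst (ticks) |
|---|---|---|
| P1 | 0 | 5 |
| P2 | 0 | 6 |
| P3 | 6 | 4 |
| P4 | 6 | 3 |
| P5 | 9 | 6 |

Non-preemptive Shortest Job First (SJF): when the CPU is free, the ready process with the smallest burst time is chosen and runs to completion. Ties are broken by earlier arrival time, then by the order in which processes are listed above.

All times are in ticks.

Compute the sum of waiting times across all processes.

27

Timeline: | P1 0-5 | P2 5-11 | P4 11-14 | P3 14-18 | P5 18-24 |
Completion: P1=5  P2=11  P3=18  P4=14  P5=24
Turnaround (C−A): P1=5  P2=11  P3=12  P4=8  P5=15
Waiting = turnaround − burst: P1=0, P2=5, P3=8, P4=5, P5=9
Total waiting = 0 + 5 + 8 + 5 + 9 = 27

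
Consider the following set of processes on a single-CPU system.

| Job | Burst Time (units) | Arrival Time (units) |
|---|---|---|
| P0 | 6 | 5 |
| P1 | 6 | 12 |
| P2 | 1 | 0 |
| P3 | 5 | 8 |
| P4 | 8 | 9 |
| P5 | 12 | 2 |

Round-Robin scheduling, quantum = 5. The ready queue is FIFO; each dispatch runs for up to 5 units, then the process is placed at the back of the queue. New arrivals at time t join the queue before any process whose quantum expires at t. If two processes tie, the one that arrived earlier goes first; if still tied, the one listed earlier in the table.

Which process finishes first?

P2

Gantt: | P2 0-1 | idle 1-2 | P5 2-7 | P0 7-12 | P5 12-17 | P3 17-22 | P4 22-27 | P1 27-32 | P0 32-33 | P5 33-35 | P4 35-38 | P1 38-39 |
Completion: P0=33  P1=39  P2=1  P3=22  P4=38  P5=35
Turnaround (C−A): P0=28  P1=27  P2=1  P3=14  P4=29  P5=33
Finish order: P2 → P3 → P0 → P5 → P4 → P1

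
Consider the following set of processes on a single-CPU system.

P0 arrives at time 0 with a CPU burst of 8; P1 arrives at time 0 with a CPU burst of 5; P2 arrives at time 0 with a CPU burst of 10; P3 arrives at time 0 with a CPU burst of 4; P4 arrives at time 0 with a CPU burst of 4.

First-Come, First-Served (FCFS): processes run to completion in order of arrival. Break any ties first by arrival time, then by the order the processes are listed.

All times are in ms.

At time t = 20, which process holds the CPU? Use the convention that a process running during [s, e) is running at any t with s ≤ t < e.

Timeline: | P0 0-8 | P1 8-13 | P2 13-23 | P3 23-27 | P4 27-31 |
Completion: P0=8  P1=13  P2=23  P3=27  P4=31
Turnaround (C−A): P0=8  P1=13  P2=23  P3=27  P4=31

P2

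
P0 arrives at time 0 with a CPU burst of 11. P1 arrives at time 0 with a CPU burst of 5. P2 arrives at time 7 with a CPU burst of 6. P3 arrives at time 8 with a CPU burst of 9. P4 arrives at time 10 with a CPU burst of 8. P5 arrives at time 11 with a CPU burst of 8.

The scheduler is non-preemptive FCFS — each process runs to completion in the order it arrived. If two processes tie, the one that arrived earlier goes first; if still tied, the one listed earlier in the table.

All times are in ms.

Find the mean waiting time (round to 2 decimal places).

Schedule: | P0 0-11 | P1 11-16 | P2 16-22 | P3 22-31 | P4 31-39 | P5 39-47 |
Completion: P0=11  P1=16  P2=22  P3=31  P4=39  P5=47
Turnaround (C−A): P0=11  P1=16  P2=15  P3=23  P4=29  P5=36
Waiting times: P0=0, P1=11, P2=9, P3=14, P4=21, P5=28
Average waiting = (0+11+9+14+21+28) / 6 = 83/6 = 13.83

13.83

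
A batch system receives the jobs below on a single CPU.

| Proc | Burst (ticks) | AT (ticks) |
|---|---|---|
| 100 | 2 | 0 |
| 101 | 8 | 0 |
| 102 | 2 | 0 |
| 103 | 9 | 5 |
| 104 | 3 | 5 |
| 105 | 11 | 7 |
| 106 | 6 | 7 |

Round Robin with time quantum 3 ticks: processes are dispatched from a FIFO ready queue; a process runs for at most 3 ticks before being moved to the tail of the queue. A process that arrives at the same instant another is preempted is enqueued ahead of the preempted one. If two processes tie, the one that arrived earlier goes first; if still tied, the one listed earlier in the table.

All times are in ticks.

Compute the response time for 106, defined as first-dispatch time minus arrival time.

12

Schedule: | 100 0-2 | 101 2-5 | 102 5-7 | 103 7-10 | 104 10-13 | 101 13-16 | 105 16-19 | 106 19-22 | 103 22-25 | 101 25-27 | 105 27-30 | 106 30-33 | 103 33-36 | 105 36-41 |
Completion: 100=2  101=27  102=7  103=36  104=13  105=41  106=33
Turnaround (C−A): 100=2  101=27  102=7  103=31  104=8  105=34  106=26
Response(106) = first start − arrival = 19 − 7 = 12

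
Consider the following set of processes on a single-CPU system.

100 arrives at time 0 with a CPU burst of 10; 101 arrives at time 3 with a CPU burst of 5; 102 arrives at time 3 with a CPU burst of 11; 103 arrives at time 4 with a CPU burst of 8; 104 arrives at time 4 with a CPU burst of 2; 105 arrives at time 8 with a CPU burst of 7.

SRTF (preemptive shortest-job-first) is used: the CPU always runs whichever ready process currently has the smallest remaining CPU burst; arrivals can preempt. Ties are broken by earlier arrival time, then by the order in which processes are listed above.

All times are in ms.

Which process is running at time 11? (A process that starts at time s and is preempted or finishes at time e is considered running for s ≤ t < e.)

Gantt: | 100 0-3 | 101 3-4 | 104 4-6 | 101 6-10 | 100 10-17 | 105 17-24 | 103 24-32 | 102 32-43 |
Completion: 100=17  101=10  102=43  103=32  104=6  105=24
Turnaround (C−A): 100=17  101=7  102=40  103=28  104=2  105=16

100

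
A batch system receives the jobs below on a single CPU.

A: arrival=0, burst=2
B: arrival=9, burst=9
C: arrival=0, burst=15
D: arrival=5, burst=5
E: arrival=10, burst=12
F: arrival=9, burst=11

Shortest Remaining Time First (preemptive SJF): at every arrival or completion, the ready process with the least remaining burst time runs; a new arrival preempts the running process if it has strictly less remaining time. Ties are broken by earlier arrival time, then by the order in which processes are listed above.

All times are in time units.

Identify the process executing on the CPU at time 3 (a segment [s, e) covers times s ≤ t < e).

Schedule: | A 0-2 | C 2-5 | D 5-10 | B 10-19 | F 19-30 | C 30-42 | E 42-54 |
Completion: A=2  B=19  C=42  D=10  E=54  F=30

C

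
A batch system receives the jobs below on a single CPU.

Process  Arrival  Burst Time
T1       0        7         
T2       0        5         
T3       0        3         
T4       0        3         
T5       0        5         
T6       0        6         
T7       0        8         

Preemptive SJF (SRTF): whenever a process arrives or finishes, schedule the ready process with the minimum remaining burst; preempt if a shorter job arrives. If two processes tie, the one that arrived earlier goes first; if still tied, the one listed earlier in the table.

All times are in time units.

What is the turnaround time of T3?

Timeline: | T3 0-3 | T4 3-6 | T2 6-11 | T5 11-16 | T6 16-22 | T1 22-29 | T7 29-37 |
Completion: T1=29  T2=11  T3=3  T4=6  T5=16  T6=22  T7=37
Turnaround (C−A): T1=29  T2=11  T3=3  T4=6  T5=16  T6=22  T7=37
Turnaround(T3) = completion − arrival = 3 − 0 = 3

3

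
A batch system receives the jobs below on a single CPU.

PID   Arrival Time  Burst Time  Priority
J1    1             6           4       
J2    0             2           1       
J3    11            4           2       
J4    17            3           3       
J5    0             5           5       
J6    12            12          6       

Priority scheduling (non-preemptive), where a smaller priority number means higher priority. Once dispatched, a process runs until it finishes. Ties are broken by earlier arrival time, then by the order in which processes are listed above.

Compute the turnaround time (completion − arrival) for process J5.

Schedule: | J2 0-2 | J1 2-8 | J5 8-13 | J3 13-17 | J4 17-20 | J6 20-32 |
Completion: J1=8  J2=2  J3=17  J4=20  J5=13  J6=32
Turnaround (C−A): J1=7  J2=2  J3=6  J4=3  J5=13  J6=20
Turnaround(J5) = completion − arrival = 13 − 0 = 13

13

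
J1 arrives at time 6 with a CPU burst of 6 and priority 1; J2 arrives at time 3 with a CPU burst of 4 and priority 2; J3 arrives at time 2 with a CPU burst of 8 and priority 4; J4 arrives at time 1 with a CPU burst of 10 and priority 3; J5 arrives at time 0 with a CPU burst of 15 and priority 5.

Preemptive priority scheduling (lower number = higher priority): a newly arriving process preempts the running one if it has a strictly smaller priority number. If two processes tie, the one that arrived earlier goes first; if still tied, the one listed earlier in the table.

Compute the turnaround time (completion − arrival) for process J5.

Gantt: | J5 0-1 | J4 1-3 | J2 3-6 | J1 6-12 | J2 12-13 | J4 13-21 | J3 21-29 | J5 29-43 |
Completion: J1=12  J2=13  J3=29  J4=21  J5=43
Turnaround(J5) = completion − arrival = 43 − 0 = 43

43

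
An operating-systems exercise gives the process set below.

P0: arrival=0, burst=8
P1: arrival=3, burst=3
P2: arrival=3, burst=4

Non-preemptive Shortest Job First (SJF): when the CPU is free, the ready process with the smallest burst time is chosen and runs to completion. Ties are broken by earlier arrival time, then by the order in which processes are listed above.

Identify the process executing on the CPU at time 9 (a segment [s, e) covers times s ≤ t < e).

P1

Timeline: | P0 0-8 | P1 8-11 | P2 11-15 |
Completion: P0=8  P1=11  P2=15
Turnaround (C−A): P0=8  P1=8  P2=12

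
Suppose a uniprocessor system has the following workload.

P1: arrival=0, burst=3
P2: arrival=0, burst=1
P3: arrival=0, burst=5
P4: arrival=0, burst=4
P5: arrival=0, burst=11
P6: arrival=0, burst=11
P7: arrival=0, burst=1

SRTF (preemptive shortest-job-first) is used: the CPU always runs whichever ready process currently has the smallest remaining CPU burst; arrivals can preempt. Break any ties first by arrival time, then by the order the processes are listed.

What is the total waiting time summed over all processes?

56

Timeline: | P2 0-1 | P7 1-2 | P1 2-5 | P4 5-9 | P3 9-14 | P5 14-25 | P6 25-36 |
Completion: P1=5  P2=1  P3=14  P4=9  P5=25  P6=36  P7=2
Waiting = turnaround − burst: P1=2, P2=0, P3=9, P4=5, P5=14, P6=25, P7=1
Total waiting = 2 + 0 + 9 + 5 + 14 + 25 + 1 = 56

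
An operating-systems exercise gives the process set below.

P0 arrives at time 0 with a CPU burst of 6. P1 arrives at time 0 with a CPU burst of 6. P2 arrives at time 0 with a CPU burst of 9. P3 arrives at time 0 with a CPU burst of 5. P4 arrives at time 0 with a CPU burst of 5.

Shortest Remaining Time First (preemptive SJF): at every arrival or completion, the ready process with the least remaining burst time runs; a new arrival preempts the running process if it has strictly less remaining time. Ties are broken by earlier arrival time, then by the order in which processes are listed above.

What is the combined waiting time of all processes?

53

Schedule: | P3 0-5 | P4 5-10 | P0 10-16 | P1 16-22 | P2 22-31 |
Completion: P0=16  P1=22  P2=31  P3=5  P4=10
Turnaround (C−A): P0=16  P1=22  P2=31  P3=5  P4=10
Waiting = turnaround − burst: P0=10, P1=16, P2=22, P3=0, P4=5
Total waiting = 10 + 16 + 22 + 0 + 5 = 53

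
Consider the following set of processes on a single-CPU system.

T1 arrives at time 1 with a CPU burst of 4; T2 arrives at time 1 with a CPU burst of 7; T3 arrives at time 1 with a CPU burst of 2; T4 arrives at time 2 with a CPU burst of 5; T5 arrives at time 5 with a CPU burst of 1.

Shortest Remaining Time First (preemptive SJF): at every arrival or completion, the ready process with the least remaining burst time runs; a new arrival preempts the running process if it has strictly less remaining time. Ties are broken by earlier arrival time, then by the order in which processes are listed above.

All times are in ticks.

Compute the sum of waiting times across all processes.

Schedule: | idle 0-1 | T3 1-3 | T1 3-5 | T5 5-6 | T1 6-8 | T4 8-13 | T2 13-20 |
Completion: T1=8  T2=20  T3=3  T4=13  T5=6
Turnaround (C−A): T1=7  T2=19  T3=2  T4=11  T5=1
Waiting = turnaround − burst: T1=3, T2=12, T3=0, T4=6, T5=0
Total waiting = 3 + 12 + 0 + 6 + 0 = 21

21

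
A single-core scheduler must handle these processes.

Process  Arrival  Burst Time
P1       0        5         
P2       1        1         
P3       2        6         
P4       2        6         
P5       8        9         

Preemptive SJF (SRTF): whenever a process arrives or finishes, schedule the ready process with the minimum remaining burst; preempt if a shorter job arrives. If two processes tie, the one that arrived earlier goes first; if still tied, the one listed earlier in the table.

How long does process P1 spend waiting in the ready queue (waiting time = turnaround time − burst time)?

Schedule: | P1 0-1 | P2 1-2 | P1 2-6 | P3 6-12 | P4 12-18 | P5 18-27 |
Completion: P1=6  P2=2  P3=12  P4=18  P5=27
Turnaround (C−A): P1=6  P2=1  P3=10  P4=16  P5=19
Waiting(P1) = turnaround − burst = 6 − 5 = 1

1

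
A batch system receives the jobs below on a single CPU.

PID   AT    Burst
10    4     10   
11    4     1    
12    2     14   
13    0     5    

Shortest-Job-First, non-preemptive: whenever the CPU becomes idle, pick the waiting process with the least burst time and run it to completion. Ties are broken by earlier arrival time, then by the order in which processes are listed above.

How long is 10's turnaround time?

Schedule: | 13 0-5 | 11 5-6 | 10 6-16 | 12 16-30 |
Completion: 10=16  11=6  12=30  13=5
Turnaround (C−A): 10=12  11=2  12=28  13=5
Turnaround(10) = completion − arrival = 16 − 4 = 12

12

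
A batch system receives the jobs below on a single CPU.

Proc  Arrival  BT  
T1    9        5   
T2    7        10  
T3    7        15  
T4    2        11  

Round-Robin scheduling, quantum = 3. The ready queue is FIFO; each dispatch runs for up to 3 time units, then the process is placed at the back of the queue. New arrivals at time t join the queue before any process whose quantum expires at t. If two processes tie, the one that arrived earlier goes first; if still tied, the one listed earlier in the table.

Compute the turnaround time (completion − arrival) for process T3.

36

Gantt: | idle 0-2 | T4 2-8 | T2 8-11 | T3 11-14 | T4 14-17 | T1 17-20 | T2 20-23 | T3 23-26 | T4 26-28 | T1 28-30 | T2 30-33 | T3 33-36 | T2 36-37 | T3 37-43 |
Completion: T1=30  T2=37  T3=43  T4=28
Turnaround (C−A): T1=21  T2=30  T3=36  T4=26
Turnaround(T3) = completion − arrival = 43 − 7 = 36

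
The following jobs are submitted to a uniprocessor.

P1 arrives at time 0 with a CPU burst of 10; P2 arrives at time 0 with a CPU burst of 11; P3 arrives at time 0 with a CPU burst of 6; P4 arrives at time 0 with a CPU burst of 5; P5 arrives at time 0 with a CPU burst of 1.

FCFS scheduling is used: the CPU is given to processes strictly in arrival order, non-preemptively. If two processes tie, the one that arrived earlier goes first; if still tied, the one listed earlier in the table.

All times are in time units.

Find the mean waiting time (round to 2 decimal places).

18.00

Gantt: | P1 0-10 | P2 10-21 | P3 21-27 | P4 27-32 | P5 32-33 |
Completion: P1=10  P2=21  P3=27  P4=32  P5=33
Turnaround (C−A): P1=10  P2=21  P3=27  P4=32  P5=33
Waiting times: P1=0, P2=10, P3=21, P4=27, P5=32
Average waiting = (0+10+21+27+32) / 5 = 90/5 = 18.00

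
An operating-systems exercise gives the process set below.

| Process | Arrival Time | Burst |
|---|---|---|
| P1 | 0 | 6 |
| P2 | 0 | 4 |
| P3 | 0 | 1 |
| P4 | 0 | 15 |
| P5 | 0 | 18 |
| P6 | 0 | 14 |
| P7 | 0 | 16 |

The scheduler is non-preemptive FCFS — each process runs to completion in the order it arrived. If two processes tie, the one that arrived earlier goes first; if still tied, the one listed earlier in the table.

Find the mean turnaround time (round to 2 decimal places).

Timeline: | P1 0-6 | P2 6-10 | P3 10-11 | P4 11-26 | P5 26-44 | P6 44-58 | P7 58-74 |
Completion: P1=6  P2=10  P3=11  P4=26  P5=44  P6=58  P7=74
Turnaround (C−A): P1=6  P2=10  P3=11  P4=26  P5=44  P6=58  P7=74
Turnaround times: P1=6, P2=10, P3=11, P4=26, P5=44, P6=58, P7=74
Average turnaround = (6+10+11+26+44+58+74) / 7 = 229/7 = 32.71

32.71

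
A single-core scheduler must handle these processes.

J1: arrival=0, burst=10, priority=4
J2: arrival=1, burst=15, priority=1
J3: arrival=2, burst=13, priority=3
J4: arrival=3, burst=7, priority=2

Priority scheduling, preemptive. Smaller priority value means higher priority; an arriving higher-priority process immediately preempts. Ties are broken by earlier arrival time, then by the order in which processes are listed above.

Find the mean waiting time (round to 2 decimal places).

17.25

Timeline: | J1 0-1 | J2 1-16 | J4 16-23 | J3 23-36 | J1 36-45 |
Completion: J1=45  J2=16  J3=36  J4=23
Waiting times: J1=35, J2=0, J3=21, J4=13
Average waiting = (35+0+21+13) / 4 = 69/4 = 17.25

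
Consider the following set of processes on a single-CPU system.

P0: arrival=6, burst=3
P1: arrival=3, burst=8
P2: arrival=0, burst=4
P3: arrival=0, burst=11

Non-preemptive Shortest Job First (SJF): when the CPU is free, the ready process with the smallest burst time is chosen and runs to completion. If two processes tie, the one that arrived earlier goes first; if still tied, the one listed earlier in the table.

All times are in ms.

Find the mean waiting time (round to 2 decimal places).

5.50

Schedule: | P2 0-4 | P1 4-12 | P0 12-15 | P3 15-26 |
Completion: P0=15  P1=12  P2=4  P3=26
Turnaround (C−A): P0=9  P1=9  P2=4  P3=26
Waiting times: P0=6, P1=1, P2=0, P3=15
Average waiting = (6+1+0+15) / 4 = 22/4 = 5.50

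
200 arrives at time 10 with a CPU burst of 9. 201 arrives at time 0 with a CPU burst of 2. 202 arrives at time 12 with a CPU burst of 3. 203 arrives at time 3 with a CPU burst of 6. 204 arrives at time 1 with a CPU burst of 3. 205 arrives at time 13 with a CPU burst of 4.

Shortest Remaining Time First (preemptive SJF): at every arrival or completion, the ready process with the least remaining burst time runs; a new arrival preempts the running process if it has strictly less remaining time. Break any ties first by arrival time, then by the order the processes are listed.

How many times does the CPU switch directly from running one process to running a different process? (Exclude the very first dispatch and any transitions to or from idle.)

Schedule: | 201 0-2 | 204 2-5 | 203 5-11 | 200 11-12 | 202 12-15 | 205 15-19 | 200 19-27 |
Completion: 200=27  201=2  202=15  203=11  204=5  205=19
Turnaround (C−A): 200=17  201=2  202=3  203=8  204=4  205=6

6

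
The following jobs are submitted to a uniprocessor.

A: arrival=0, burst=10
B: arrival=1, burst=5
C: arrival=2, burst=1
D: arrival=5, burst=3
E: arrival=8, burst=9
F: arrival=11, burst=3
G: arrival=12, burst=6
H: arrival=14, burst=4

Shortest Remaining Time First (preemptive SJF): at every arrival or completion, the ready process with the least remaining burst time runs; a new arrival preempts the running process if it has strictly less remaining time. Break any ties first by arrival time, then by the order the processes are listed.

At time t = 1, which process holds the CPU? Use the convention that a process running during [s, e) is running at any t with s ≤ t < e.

B

Timeline: | A 0-1 | B 1-2 | C 2-3 | B 3-7 | D 7-10 | A 10-11 | F 11-14 | H 14-18 | G 18-24 | A 24-32 | E 32-41 |
Completion: A=32  B=7  C=3  D=10  E=41  F=14  G=24  H=18
Turnaround (C−A): A=32  B=6  C=1  D=5  E=33  F=3  G=12  H=4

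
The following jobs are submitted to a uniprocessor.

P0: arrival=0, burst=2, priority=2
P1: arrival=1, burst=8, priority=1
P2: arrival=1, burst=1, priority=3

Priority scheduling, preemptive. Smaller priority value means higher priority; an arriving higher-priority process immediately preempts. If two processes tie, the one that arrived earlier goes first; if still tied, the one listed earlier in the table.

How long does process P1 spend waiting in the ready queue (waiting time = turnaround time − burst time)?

0

Timeline: | P0 0-1 | P1 1-9 | P0 9-10 | P2 10-11 |
Completion: P0=10  P1=9  P2=11
Turnaround (C−A): P0=10  P1=8  P2=10
Waiting(P1) = turnaround − burst = 8 − 8 = 0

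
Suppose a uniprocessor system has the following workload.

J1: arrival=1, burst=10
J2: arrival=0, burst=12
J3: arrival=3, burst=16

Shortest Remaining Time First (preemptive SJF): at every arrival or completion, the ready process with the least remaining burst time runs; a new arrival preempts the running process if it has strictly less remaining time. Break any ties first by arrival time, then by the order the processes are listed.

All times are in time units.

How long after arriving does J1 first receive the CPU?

0

Timeline: | J2 0-1 | J1 1-11 | J2 11-22 | J3 22-38 |
Completion: J1=11  J2=22  J3=38
Turnaround (C−A): J1=10  J2=22  J3=35
Response(J1) = first start − arrival = 1 − 1 = 0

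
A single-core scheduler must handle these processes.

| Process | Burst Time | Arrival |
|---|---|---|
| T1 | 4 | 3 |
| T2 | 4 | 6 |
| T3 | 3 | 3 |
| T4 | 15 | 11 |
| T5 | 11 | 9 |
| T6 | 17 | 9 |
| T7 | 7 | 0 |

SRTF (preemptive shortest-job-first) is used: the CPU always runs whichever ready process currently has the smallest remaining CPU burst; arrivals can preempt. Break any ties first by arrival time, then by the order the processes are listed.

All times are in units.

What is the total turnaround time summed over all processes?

141

Gantt: | T7 0-3 | T3 3-6 | T7 6-10 | T1 10-14 | T2 14-18 | T5 18-29 | T4 29-44 | T6 44-61 |
Completion: T1=14  T2=18  T3=6  T4=44  T5=29  T6=61  T7=10
Turnaround = completion − arrival: T1=11, T2=12, T3=3, T4=33, T5=20, T6=52, T7=10
Total turnaround = 11 + 12 + 3 + 33 + 20 + 52 + 10 = 141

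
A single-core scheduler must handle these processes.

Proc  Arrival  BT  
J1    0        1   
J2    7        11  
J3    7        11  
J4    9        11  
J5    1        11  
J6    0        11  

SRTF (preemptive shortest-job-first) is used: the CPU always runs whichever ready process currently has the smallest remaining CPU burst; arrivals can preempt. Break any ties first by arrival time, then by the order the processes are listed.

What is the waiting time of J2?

16

Schedule: | J1 0-1 | J6 1-12 | J5 12-23 | J2 23-34 | J3 34-45 | J4 45-56 |
Completion: J1=1  J2=34  J3=45  J4=56  J5=23  J6=12
Waiting(J2) = turnaround − burst = 27 − 11 = 16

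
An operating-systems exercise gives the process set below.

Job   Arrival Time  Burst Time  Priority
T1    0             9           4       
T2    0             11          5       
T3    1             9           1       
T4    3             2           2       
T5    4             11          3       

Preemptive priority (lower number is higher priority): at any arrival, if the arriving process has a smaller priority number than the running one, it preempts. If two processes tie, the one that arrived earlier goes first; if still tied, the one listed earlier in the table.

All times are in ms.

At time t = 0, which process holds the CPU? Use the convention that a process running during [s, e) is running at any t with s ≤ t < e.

Schedule: | T1 0-1 | T3 1-10 | T4 10-12 | T5 12-23 | T1 23-31 | T2 31-42 |
Completion: T1=31  T2=42  T3=10  T4=12  T5=23
Turnaround (C−A): T1=31  T2=42  T3=9  T4=9  T5=19

T1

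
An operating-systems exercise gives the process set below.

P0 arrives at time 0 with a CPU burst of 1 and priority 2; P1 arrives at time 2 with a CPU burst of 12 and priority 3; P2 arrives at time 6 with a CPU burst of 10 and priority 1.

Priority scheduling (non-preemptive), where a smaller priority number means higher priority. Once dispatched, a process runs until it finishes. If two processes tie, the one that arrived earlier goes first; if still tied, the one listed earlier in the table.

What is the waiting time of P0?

0

Schedule: | P0 0-1 | idle 1-2 | P1 2-14 | P2 14-24 |
Completion: P0=1  P1=14  P2=24
Turnaround (C−A): P0=1  P1=12  P2=18
Waiting(P0) = turnaround − burst = 1 − 1 = 0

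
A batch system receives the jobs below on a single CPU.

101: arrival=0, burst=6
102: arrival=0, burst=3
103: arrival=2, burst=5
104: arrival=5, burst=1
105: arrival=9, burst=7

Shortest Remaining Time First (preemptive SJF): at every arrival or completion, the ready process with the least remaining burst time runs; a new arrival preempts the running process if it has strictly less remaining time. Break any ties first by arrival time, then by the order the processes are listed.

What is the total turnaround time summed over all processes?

39

Gantt: | 102 0-3 | 103 3-5 | 104 5-6 | 103 6-9 | 101 9-15 | 105 15-22 |
Completion: 101=15  102=3  103=9  104=6  105=22
Turnaround (C−A): 101=15  102=3  103=7  104=1  105=13
Turnaround = completion − arrival: 101=15, 102=3, 103=7, 104=1, 105=13
Total turnaround = 15 + 3 + 7 + 1 + 13 = 39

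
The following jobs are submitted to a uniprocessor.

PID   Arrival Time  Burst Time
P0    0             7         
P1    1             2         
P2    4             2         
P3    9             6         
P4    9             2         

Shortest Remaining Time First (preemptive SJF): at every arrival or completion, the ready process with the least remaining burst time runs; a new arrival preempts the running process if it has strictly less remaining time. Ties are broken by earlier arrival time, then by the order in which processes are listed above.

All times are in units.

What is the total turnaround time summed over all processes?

29

Schedule: | P0 0-1 | P1 1-3 | P0 3-4 | P2 4-6 | P0 6-11 | P4 11-13 | P3 13-19 |
Completion: P0=11  P1=3  P2=6  P3=19  P4=13
Turnaround (C−A): P0=11  P1=2  P2=2  P3=10  P4=4
Turnaround = completion − arrival: P0=11, P1=2, P2=2, P3=10, P4=4
Total turnaround = 11 + 2 + 2 + 10 + 4 = 29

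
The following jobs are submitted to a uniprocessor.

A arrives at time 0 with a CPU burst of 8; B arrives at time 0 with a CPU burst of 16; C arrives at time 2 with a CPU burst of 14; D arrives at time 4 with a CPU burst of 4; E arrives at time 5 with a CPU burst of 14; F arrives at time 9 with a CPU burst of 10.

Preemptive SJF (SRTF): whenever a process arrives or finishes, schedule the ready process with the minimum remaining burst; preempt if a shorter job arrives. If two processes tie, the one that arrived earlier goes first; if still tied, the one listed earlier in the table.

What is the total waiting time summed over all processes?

108

Schedule: | A 0-8 | D 8-12 | F 12-22 | C 22-36 | E 36-50 | B 50-66 |
Completion: A=8  B=66  C=36  D=12  E=50  F=22
Turnaround (C−A): A=8  B=66  C=34  D=8  E=45  F=13
Waiting = turnaround − burst: A=0, B=50, C=20, D=4, E=31, F=3
Total waiting = 0 + 50 + 20 + 4 + 31 + 3 = 108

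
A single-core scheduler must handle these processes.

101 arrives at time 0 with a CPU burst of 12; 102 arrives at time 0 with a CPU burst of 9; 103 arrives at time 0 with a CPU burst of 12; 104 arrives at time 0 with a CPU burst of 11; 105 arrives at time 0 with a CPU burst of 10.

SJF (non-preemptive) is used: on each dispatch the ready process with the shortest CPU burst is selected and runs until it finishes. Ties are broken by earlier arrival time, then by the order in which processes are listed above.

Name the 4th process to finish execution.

101

Gantt: | 102 0-9 | 105 9-19 | 104 19-30 | 101 30-42 | 103 42-54 |
Completion: 101=42  102=9  103=54  104=30  105=19
Turnaround (C−A): 101=42  102=9  103=54  104=30  105=19
Finish order: 102 → 105 → 104 → 101 → 103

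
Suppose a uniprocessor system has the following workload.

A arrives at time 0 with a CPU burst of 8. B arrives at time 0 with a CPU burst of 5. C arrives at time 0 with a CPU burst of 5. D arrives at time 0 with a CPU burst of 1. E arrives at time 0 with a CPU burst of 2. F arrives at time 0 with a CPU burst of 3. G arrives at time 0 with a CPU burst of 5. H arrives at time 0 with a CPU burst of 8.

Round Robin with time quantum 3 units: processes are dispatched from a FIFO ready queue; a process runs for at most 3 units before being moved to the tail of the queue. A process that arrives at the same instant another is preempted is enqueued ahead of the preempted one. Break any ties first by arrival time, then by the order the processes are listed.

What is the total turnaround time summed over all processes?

193

Gantt: | A 0-3 | B 3-6 | C 6-9 | D 9-10 | E 10-12 | F 12-15 | G 15-18 | H 18-21 | A 21-24 | B 24-26 | C 26-28 | G 28-30 | H 30-33 | A 33-35 | H 35-37 |
Completion: A=35  B=26  C=28  D=10  E=12  F=15  G=30  H=37
Turnaround (C−A): A=35  B=26  C=28  D=10  E=12  F=15  G=30  H=37
Turnaround = completion − arrival: A=35, B=26, C=28, D=10, E=12, F=15, G=30, H=37
Total turnaround = 35 + 26 + 28 + 10 + 12 + 15 + 30 + 37 = 193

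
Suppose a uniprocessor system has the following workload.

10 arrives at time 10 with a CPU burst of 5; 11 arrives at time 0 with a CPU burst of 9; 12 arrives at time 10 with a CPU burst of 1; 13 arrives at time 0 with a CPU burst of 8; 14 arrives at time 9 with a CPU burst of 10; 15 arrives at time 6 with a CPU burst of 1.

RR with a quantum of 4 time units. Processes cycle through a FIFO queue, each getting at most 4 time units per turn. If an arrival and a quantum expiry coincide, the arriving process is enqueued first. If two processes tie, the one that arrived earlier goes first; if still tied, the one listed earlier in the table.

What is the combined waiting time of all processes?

Schedule: | 11 0-4 | 13 4-8 | 11 8-12 | 15 12-13 | 13 13-17 | 14 17-21 | 10 21-25 | 12 25-26 | 11 26-27 | 14 27-31 | 10 31-32 | 14 32-34 |
Completion: 10=32  11=27  12=26  13=17  14=34  15=13
Turnaround (C−A): 10=22  11=27  12=16  13=17  14=25  15=7
Waiting = turnaround − burst: 10=17, 11=18, 12=15, 13=9, 14=15, 15=6
Total waiting = 17 + 18 + 15 + 9 + 15 + 6 = 80

80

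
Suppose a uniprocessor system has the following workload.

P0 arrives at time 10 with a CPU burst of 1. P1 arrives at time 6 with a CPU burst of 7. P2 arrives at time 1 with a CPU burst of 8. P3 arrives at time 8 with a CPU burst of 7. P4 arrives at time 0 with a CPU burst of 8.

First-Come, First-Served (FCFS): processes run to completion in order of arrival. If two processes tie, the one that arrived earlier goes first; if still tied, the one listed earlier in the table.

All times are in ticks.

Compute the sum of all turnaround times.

83

Schedule: | P4 0-8 | P2 8-16 | P1 16-23 | P3 23-30 | P0 30-31 |
Completion: P0=31  P1=23  P2=16  P3=30  P4=8
Turnaround (C−A): P0=21  P1=17  P2=15  P3=22  P4=8
Turnaround = completion − arrival: P0=21, P1=17, P2=15, P3=22, P4=8
Total turnaround = 21 + 17 + 15 + 22 + 8 = 83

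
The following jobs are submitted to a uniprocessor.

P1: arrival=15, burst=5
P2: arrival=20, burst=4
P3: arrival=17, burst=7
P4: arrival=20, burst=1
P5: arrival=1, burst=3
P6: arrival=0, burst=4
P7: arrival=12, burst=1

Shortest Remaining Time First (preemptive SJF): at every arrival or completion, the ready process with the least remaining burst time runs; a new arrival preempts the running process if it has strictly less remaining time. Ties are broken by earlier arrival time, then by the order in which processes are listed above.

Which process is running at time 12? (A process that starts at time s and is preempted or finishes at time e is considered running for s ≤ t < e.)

Gantt: | P6 0-4 | P5 4-7 | idle 7-12 | P7 12-13 | idle 13-15 | P1 15-20 | P4 20-21 | P2 21-25 | P3 25-32 |
Completion: P1=20  P2=25  P3=32  P4=21  P5=7  P6=4  P7=13

P7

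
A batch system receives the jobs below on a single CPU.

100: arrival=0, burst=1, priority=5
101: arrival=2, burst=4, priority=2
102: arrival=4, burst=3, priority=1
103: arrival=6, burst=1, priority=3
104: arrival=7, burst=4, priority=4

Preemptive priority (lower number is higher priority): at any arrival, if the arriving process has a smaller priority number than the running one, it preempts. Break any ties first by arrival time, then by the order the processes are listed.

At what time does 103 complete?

Gantt: | 100 0-1 | idle 1-2 | 101 2-4 | 102 4-7 | 101 7-9 | 103 9-10 | 104 10-14 |
Completion: 100=1  101=9  102=7  103=10  104=14
Turnaround (C−A): 100=1  101=7  102=3  103=4  104=7

10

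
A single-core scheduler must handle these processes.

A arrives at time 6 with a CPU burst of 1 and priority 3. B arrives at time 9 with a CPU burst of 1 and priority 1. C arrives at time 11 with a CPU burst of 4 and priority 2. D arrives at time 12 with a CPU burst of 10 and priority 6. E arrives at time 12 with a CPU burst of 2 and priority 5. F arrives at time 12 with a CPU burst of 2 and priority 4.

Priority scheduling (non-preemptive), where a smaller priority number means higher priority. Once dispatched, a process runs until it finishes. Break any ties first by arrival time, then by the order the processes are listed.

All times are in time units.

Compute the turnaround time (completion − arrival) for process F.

Schedule: | idle 0-6 | A 6-7 | idle 7-9 | B 9-10 | idle 10-11 | C 11-15 | F 15-17 | E 17-19 | D 19-29 |
Completion: A=7  B=10  C=15  D=29  E=19  F=17
Turnaround(F) = completion − arrival = 17 − 12 = 5

5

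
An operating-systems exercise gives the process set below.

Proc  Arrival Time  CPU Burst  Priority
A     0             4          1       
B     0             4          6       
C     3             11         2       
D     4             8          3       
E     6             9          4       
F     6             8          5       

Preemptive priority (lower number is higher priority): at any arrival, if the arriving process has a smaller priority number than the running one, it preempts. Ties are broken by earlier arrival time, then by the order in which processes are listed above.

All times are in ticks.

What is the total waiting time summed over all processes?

95

Timeline: | A 0-4 | C 4-15 | D 15-23 | E 23-32 | F 32-40 | B 40-44 |
Completion: A=4  B=44  C=15  D=23  E=32  F=40
Turnaround (C−A): A=4  B=44  C=12  D=19  E=26  F=34
Waiting = turnaround − burst: A=0, B=40, C=1, D=11, E=17, F=26
Total waiting = 0 + 40 + 1 + 11 + 17 + 26 = 95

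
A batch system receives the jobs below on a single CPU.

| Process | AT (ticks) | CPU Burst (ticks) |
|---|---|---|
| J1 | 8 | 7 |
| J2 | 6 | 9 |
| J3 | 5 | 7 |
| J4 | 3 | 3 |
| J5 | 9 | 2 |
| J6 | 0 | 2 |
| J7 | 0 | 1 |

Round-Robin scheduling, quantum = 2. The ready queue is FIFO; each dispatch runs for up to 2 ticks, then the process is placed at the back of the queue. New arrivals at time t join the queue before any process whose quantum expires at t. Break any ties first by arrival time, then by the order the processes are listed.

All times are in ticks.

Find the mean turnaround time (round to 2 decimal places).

Schedule: | J6 0-2 | J7 2-3 | J4 3-5 | J3 5-7 | J4 7-8 | J2 8-10 | J3 10-12 | J1 12-14 | J5 14-16 | J2 16-18 | J3 18-20 | J1 20-22 | J2 22-24 | J3 24-25 | J1 25-27 | J2 27-29 | J1 29-30 | J2 30-31 |
Completion: J1=30  J2=31  J3=25  J4=8  J5=16  J6=2  J7=3
Turnaround (C−A): J1=22  J2=25  J3=20  J4=5  J5=7  J6=2  J7=3
Turnaround times: J1=22, J2=25, J3=20, J4=5, J5=7, J6=2, J7=3
Average turnaround = (22+25+20+5+7+2+3) / 7 = 84/7 = 12.00

12.00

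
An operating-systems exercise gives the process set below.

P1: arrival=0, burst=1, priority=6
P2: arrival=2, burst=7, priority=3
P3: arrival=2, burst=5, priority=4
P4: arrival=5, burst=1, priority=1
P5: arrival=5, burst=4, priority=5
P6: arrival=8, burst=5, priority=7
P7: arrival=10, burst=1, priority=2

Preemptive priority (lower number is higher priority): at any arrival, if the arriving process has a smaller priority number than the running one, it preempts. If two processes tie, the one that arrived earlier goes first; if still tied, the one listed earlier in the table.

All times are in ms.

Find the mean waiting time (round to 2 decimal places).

4.71

Timeline: | P1 0-1 | idle 1-2 | P2 2-5 | P4 5-6 | P2 6-10 | P7 10-11 | P3 11-16 | P5 16-20 | P6 20-25 |
Completion: P1=1  P2=10  P3=16  P4=6  P5=20  P6=25  P7=11
Waiting times: P1=0, P2=1, P3=9, P4=0, P5=11, P6=12, P7=0
Average waiting = (0+1+9+0+11+12+0) / 7 = 33/7 = 4.71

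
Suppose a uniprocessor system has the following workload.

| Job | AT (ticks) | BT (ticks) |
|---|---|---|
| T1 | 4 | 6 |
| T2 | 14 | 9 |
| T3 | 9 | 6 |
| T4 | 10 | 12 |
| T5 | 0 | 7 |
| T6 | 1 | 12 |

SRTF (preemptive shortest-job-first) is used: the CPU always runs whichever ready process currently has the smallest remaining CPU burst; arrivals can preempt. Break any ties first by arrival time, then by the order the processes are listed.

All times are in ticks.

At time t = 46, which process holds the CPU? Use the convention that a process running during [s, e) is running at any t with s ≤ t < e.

Schedule: | T5 0-7 | T1 7-13 | T3 13-19 | T2 19-28 | T6 28-40 | T4 40-52 |
Completion: T1=13  T2=28  T3=19  T4=52  T5=7  T6=40
Turnaround (C−A): T1=9  T2=14  T3=10  T4=42  T5=7  T6=39

T4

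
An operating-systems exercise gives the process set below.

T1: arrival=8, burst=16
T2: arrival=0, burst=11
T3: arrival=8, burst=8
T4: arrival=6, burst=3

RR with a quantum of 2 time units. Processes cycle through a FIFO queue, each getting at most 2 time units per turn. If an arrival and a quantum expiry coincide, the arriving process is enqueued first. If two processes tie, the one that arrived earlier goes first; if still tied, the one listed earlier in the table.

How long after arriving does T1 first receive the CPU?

Schedule: | T2 0-6 | T4 6-8 | T2 8-10 | T1 10-12 | T3 12-14 | T4 14-15 | T2 15-17 | T1 17-19 | T3 19-21 | T2 21-22 | T1 22-24 | T3 24-26 | T1 26-28 | T3 28-30 | T1 30-38 |
Completion: T1=38  T2=22  T3=30  T4=15
Response(T1) = first start − arrival = 10 − 8 = 2

2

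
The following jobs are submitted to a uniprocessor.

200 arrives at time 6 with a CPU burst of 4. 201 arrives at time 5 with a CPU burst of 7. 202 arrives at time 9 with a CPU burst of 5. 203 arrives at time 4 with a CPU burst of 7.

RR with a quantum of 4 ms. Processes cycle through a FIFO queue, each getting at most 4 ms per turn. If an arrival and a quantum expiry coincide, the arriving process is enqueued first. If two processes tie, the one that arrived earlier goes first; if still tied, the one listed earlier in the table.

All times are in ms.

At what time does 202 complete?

27

Schedule: | idle 0-4 | 203 4-8 | 201 8-12 | 200 12-16 | 203 16-19 | 202 19-23 | 201 23-26 | 202 26-27 |
Completion: 200=16  201=26  202=27  203=19
Turnaround (C−A): 200=10  201=21  202=18  203=15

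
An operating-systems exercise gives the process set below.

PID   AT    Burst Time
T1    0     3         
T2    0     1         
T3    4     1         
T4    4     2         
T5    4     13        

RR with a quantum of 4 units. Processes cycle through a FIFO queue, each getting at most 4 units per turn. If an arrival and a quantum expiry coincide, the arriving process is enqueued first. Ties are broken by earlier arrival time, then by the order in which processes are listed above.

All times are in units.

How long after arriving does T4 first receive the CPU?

1

Timeline: | T1 0-3 | T2 3-4 | T3 4-5 | T4 5-7 | T5 7-20 |
Completion: T1=3  T2=4  T3=5  T4=7  T5=20
Turnaround (C−A): T1=3  T2=4  T3=1  T4=3  T5=16
Response(T4) = first start − arrival = 5 − 4 = 1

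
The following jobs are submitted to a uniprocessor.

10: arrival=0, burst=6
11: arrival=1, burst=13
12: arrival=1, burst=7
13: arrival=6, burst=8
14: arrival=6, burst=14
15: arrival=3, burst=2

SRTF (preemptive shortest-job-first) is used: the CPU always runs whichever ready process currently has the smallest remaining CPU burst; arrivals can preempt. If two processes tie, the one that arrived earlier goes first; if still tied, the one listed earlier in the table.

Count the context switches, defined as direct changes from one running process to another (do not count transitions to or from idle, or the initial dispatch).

Gantt: | 10 0-3 | 15 3-5 | 10 5-8 | 12 8-15 | 13 15-23 | 11 23-36 | 14 36-50 |
Completion: 10=8  11=36  12=15  13=23  14=50  15=5
Turnaround (C−A): 10=8  11=35  12=14  13=17  14=44  15=2

6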